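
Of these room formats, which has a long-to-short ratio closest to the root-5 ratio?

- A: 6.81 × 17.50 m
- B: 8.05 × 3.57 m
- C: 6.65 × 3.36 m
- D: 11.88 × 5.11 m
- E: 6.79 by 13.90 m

Ratios (long/short): A ≈ 2.570; B ≈ 2.255; C ≈ 1.979; D ≈ 2.325; E ≈ 2.047.
root-5 ≈ 2.236; option B is nearest (Δ 0.019).

B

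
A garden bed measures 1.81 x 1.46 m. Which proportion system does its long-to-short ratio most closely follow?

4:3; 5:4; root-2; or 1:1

5:4

1.81/1.46 ≈ 1.240. Nearest candidates are 5:4 (1.250, off by 0.010) and 4:3 (1.333, off by 0.093).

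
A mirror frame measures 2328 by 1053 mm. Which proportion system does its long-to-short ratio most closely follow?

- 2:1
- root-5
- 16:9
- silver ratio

root-5

Ratio = 2328 / 1053 ≈ 2.211.
Distances: 2:1 2.000 (Δ 0.211); root-5 2.236 (Δ 0.025); 16:9 1.778 (Δ 0.433); silver ratio 2.414 (Δ 0.203).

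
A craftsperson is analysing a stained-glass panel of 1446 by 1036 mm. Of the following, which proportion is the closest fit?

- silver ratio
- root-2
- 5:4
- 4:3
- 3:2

1446/1036 ≈ 1.396. Nearest candidates are root-2 (1.414, off by 0.018) and 4:3 (1.333, off by 0.063).

root-2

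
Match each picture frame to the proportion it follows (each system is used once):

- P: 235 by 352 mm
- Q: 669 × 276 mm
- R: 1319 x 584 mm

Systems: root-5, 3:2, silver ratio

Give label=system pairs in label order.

P = 352/235 ≈ 1.498 → 3:2 (1.500)
Q = 669/276 ≈ 2.424 → silver ratio (2.414)
R = 1319/584 ≈ 2.259 → root-5 (2.236)

P=3:2, Q=silver ratio, R=root-5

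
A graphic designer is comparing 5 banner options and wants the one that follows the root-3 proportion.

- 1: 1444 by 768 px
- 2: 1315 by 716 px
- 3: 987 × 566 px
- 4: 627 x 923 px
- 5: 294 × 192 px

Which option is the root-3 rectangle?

Ratios (long/short): 1 ≈ 1.880; 2 ≈ 1.837; 3 ≈ 1.744; 4 ≈ 1.472; 5 ≈ 1.531.
root-3 ≈ 1.732; option 3 is nearest (Δ 0.012).

3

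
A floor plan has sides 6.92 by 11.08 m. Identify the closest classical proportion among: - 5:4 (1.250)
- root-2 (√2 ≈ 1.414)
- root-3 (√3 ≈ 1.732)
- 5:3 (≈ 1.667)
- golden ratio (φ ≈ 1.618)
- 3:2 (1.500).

11.08/6.92 ≈ 1.601. Nearest candidates are golden ratio (1.618, off by 0.017) and 5:3 (1.667, off by 0.066).

golden ratio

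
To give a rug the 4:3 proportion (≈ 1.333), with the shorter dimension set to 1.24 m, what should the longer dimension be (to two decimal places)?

4:3 ≈ 1.33333.
Longer side = 1.24 × 1.33333 ≈ 1.6533 → 1.65 m.

1.65 m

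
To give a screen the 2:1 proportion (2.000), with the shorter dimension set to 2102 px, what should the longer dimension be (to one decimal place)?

2:1 = 2.00000.
Longer side = 2102 × 2.00000 ≈ 4204.000 → 4204.0 px.

4204.0 px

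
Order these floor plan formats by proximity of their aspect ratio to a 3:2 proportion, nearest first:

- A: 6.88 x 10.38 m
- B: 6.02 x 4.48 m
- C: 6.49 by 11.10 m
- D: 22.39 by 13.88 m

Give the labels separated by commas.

A, D, B, C

A: 10.38/6.88 ≈ 1.509 → |1.509 − 1.500| = 0.009
B: 6.02/4.48 ≈ 1.344 → |1.344 − 1.500| = 0.156
C: 11.10/6.49 ≈ 1.710 → |1.710 − 1.500| = 0.210
D: 22.39/13.88 ≈ 1.613 → |1.613 − 1.500| = 0.113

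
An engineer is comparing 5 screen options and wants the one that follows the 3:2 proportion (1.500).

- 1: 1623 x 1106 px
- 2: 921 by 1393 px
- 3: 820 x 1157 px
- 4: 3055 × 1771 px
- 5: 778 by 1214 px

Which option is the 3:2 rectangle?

Ratios (long/short): 1 ≈ 1.467; 2 ≈ 1.512; 3 ≈ 1.411; 4 ≈ 1.725; 5 ≈ 1.560.
3:2 ≈ 1.500; option 2 is nearest (Δ 0.012).

2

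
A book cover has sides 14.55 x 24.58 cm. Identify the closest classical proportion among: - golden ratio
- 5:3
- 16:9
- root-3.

24.58/14.55 ≈ 1.689. Nearest candidates are 5:3 (1.667, off by 0.022) and root-3 (1.732, off by 0.043).

5:3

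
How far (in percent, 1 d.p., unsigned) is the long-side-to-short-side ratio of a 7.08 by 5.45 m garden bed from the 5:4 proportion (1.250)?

3.9%

Ratio = 7.08 / 5.45 ≈ 1.2991.
Ideal 5:4 = 1.2500. |1.2991 − 1.2500| / 1.2500 ≈ 3.93% → 3.9%.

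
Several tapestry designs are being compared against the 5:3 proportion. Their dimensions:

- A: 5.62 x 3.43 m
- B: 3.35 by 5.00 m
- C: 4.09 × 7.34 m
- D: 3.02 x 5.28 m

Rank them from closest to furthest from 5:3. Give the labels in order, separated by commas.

Ratios: A = 5.62 / 3.43 ≈ 1.638; B = 5.00 / 3.35 ≈ 1.493; C = 7.34 / 4.09 ≈ 1.795; D = 5.28 / 3.02 ≈ 1.748.
|Δ from 1.667|: A 0.029; B 0.174; C 0.128; D 0.081.

A, D, C, B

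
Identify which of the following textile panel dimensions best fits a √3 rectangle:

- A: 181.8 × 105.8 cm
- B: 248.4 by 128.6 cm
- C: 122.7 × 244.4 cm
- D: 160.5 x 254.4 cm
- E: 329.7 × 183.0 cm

Target root-3 ≈ 1.732.
A: 1.718 (Δ0.014)  B: 1.932 (Δ0.200)  C: 1.992 (Δ0.260)  D: 1.585 (Δ0.147)  E: 1.802 (Δ0.070)

A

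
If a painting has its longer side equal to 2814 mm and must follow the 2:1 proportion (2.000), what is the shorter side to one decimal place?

2:1 = 2.00000.
Shorter side = 2814 ÷ 2.00000 ≈ 1407.000 → 1407.0 mm.

1407.0 mm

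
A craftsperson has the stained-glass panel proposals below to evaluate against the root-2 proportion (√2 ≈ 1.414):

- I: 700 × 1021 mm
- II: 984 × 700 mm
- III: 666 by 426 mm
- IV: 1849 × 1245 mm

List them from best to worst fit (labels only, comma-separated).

I: 1021/700 ≈ 1.459 → |1.459 − 1.414| = 0.045
II: 984/700 ≈ 1.406 → |1.406 − 1.414| = 0.008
III: 666/426 ≈ 1.563 → |1.563 − 1.414| = 0.149
IV: 1849/1245 ≈ 1.485 → |1.485 − 1.414| = 0.071

II, I, IV, III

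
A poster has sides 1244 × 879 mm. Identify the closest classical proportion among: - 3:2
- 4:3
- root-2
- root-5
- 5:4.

root-2

1244/879 ≈ 1.415. Nearest candidates are root-2 (1.414, off by 0.001) and 4:3 (1.333, off by 0.082).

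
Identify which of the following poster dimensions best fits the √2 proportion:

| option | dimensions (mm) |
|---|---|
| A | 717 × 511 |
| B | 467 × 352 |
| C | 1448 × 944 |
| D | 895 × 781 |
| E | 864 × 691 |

Target root-2 ≈ 1.414.
A: 1.403 (Δ0.011)  B: 1.327 (Δ0.087)  C: 1.534 (Δ0.120)  D: 1.146 (Δ0.268)  E: 1.250 (Δ0.164)

A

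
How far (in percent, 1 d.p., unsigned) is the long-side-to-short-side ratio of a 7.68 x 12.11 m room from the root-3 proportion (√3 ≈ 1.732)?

9.0%

Ratio = 12.11 / 7.68 ≈ 1.5768.
Ideal root-3 ≈ 1.7321. |1.5768 − 1.7321| / 1.7321 ≈ 8.97% → 9.0%.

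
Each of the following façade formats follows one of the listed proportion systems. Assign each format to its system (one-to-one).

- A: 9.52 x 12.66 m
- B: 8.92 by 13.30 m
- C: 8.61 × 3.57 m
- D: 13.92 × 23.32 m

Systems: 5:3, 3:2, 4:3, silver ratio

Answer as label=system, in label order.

Ratios: A ≈ 1.330; B ≈ 1.491; C ≈ 2.412; D ≈ 1.675.
Targets: 5:3 ≈ 1.667; 3:2 ≈ 1.500; 4:3 ≈ 1.333; silver ratio ≈ 2.414.

A=4:3, B=3:2, C=silver ratio, D=5:3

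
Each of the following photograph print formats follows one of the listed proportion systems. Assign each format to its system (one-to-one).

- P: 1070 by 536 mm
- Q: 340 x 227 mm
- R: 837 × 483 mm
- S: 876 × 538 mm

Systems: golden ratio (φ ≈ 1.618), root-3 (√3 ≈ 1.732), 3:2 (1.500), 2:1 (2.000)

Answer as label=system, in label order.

P=2:1, Q=3:2, R=root-3, S=golden ratio

Ratios: P ≈ 1.996; Q ≈ 1.498; R ≈ 1.733; S ≈ 1.628.
Targets: golden ratio ≈ 1.618; root-3 ≈ 1.732; 3:2 ≈ 1.500; 2:1 ≈ 2.000.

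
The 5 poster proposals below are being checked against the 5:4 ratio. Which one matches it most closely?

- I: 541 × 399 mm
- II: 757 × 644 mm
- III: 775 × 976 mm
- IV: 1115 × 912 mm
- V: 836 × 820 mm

Target 5:4 ≈ 1.250.
I: 1.356 (Δ0.106)  II: 1.175 (Δ0.075)  III: 1.259 (Δ0.009)  IV: 1.223 (Δ0.027)  V: 1.020 (Δ0.230)

III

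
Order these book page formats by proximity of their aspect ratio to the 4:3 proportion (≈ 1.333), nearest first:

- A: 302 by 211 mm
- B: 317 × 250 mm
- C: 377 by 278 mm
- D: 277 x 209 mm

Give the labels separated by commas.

D, C, B, A

Ratios: A = 302 / 211 ≈ 1.431; B = 317 / 250 ≈ 1.268; C = 377 / 278 ≈ 1.356; D = 277 / 209 ≈ 1.325.
|Δ from 1.333|: A 0.098; B 0.065; C 0.023; D 0.008.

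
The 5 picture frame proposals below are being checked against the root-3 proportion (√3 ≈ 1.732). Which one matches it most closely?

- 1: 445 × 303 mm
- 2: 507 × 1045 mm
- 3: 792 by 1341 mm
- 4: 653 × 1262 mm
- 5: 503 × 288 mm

Target root-3 ≈ 1.732.
1: 1.469 (Δ0.263)  2: 2.061 (Δ0.329)  3: 1.693 (Δ0.039)  4: 1.933 (Δ0.201)  5: 1.747 (Δ0.015)

5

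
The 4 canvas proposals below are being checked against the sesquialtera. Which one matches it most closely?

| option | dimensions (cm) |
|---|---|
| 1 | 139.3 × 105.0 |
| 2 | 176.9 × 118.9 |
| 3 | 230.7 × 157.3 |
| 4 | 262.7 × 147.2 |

Target 3:2 ≈ 1.500.
1: 1.327 (Δ0.173)  2: 1.488 (Δ0.012)  3: 1.467 (Δ0.033)  4: 1.785 (Δ0.285)

2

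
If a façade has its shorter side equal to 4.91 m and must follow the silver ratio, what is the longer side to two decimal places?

11.85 m

silver ratio ≈ 2.41421.
Longer side = 4.91 × 2.41421 ≈ 11.8538 → 11.85 m.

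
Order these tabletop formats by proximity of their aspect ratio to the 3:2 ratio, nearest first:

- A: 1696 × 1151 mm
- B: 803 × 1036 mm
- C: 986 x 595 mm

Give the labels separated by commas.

A: 1696/1151 ≈ 1.474 → |1.474 − 1.500| = 0.026
B: 1036/803 ≈ 1.290 → |1.290 − 1.500| = 0.210
C: 986/595 ≈ 1.657 → |1.657 − 1.500| = 0.157

A, C, B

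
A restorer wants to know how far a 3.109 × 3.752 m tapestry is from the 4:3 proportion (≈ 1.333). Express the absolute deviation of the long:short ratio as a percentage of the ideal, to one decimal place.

Ratio = 3.752 / 3.109 ≈ 1.2068.
Ideal 4:3 ≈ 1.3333. |1.2068 − 1.3333| / 1.3333 ≈ 9.49% → 9.5%.

9.5%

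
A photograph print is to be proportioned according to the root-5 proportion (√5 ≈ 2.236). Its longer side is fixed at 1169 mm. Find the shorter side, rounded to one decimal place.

root-5 ≈ 2.23607.
Shorter side = 1169 ÷ 2.23607 ≈ 522.792 → 522.8 mm.

522.8 mm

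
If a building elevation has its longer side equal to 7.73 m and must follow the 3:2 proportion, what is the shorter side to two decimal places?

5.15 m

3:2 = 1.50000.
Shorter side = 7.73 ÷ 1.50000 ≈ 5.1533 → 5.15 m.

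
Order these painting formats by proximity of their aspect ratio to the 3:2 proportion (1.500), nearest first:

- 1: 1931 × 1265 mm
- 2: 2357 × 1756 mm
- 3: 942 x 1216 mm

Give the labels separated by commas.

Ratios: 1 = 1931 / 1265 ≈ 1.526; 2 = 2357 / 1756 ≈ 1.342; 3 = 1216 / 942 ≈ 1.291.
|Δ from 1.500|: 1 0.026; 2 0.158; 3 0.209.

1, 2, 3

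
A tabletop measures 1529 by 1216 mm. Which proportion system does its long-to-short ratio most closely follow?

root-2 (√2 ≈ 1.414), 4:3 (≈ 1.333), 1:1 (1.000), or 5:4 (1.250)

5:4

Ratio = 1529 / 1216 ≈ 1.257.
Distances: root-2 1.414 (Δ 0.157); 4:3 1.333 (Δ 0.076); 1:1 1.000 (Δ 0.257); 5:4 1.250 (Δ 0.007).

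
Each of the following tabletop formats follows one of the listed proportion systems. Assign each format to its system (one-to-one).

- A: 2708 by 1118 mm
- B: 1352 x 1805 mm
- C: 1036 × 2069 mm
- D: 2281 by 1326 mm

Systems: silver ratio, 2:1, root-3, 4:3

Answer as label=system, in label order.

Ratios: A ≈ 2.422; B ≈ 1.335; C ≈ 1.997; D ≈ 1.720.
Targets: silver ratio ≈ 2.414; 2:1 ≈ 2.000; root-3 ≈ 1.732; 4:3 ≈ 1.333.

A=silver ratio, B=4:3, C=2:1, D=root-3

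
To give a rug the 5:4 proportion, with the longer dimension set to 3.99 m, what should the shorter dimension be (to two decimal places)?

3.19 m

5:4 = 1.25000.
Shorter side = 3.99 ÷ 1.25000 ≈ 3.1920 → 3.19 m.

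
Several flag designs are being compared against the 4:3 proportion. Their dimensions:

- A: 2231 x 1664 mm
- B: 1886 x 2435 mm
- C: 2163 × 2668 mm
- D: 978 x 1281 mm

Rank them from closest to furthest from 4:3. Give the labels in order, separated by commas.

A: 2231/1664 ≈ 1.341 → |1.341 − 1.333| = 0.008
B: 2435/1886 ≈ 1.291 → |1.291 − 1.333| = 0.042
C: 2668/2163 ≈ 1.233 → |1.233 − 1.333| = 0.100
D: 1281/978 ≈ 1.310 → |1.310 − 1.333| = 0.023

A, D, B, C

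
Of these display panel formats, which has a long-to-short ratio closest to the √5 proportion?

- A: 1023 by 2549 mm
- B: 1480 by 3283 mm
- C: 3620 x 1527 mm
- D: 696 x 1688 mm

B

Target root-5 ≈ 2.236.
A: 2.492 (Δ0.256)  B: 2.218 (Δ0.018)  C: 2.371 (Δ0.135)  D: 2.425 (Δ0.189)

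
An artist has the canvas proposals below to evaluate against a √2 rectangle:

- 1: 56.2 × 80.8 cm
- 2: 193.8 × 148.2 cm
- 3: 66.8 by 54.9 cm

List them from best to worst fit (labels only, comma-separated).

Ratios: 1 = 80.8 / 56.2 ≈ 1.438; 2 = 193.8 / 148.2 ≈ 1.308; 3 = 66.8 / 54.9 ≈ 1.217.
|Δ from 1.414|: 1 0.024; 2 0.106; 3 0.197.

1, 2, 3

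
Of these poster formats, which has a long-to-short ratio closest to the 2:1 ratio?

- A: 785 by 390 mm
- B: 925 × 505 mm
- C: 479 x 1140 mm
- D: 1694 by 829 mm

Target 2:1 ≈ 2.000.
A: 2.013 (Δ0.013)  B: 1.832 (Δ0.168)  C: 2.380 (Δ0.380)  D: 2.043 (Δ0.043)

A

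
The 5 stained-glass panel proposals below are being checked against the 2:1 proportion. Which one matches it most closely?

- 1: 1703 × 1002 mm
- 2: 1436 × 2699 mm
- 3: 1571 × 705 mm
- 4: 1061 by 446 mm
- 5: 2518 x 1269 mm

5

Target 2:1 ≈ 2.000.
1: 1.700 (Δ0.300)  2: 1.880 (Δ0.120)  3: 2.228 (Δ0.228)  4: 2.379 (Δ0.379)  5: 1.984 (Δ0.016)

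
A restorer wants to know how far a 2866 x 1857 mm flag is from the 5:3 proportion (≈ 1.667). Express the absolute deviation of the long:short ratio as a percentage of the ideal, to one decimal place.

7.4%

Ratio = 2866 / 1857 ≈ 1.5433.
Ideal 5:3 ≈ 1.6667. |1.5433 − 1.6667| / 1.6667 ≈ 7.40% → 7.4%.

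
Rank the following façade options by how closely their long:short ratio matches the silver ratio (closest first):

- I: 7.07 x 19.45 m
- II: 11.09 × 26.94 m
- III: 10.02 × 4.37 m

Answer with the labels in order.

Ratios: I = 19.45 / 7.07 ≈ 2.751; II = 26.94 / 11.09 ≈ 2.429; III = 10.02 / 4.37 ≈ 2.293.
|Δ from 2.414|: I 0.337; II 0.015; III 0.121.

II, III, I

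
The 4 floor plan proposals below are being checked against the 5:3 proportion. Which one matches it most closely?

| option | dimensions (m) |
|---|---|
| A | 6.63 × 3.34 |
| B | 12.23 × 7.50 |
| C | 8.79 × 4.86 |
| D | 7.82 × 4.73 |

D

Ratios (long/short): A ≈ 1.985; B ≈ 1.631; C ≈ 1.809; D ≈ 1.653.
5:3 ≈ 1.667; option D is nearest (Δ 0.014).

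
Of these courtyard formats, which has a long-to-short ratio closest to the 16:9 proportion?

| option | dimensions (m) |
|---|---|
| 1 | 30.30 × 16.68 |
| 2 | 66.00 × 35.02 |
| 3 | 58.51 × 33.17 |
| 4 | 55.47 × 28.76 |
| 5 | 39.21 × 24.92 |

3

Ratios (long/short): 1 ≈ 1.817; 2 ≈ 1.885; 3 ≈ 1.764; 4 ≈ 1.929; 5 ≈ 1.573.
16:9 ≈ 1.778; option 3 is nearest (Δ 0.014).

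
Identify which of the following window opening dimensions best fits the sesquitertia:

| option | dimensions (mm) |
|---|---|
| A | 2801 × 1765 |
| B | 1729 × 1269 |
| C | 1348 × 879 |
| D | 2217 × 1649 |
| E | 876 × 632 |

Ratios (long/short): A ≈ 1.587; B ≈ 1.362; C ≈ 1.534; D ≈ 1.344; E ≈ 1.386.
4:3 ≈ 1.333; option D is nearest (Δ 0.011).

D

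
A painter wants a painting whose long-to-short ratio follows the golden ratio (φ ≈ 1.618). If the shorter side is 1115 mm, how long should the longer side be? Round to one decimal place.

golden ratio ≈ 1.61803.
Longer side = 1115 × 1.61803 ≈ 1804.103 → 1804.1 mm.

1804.1 mm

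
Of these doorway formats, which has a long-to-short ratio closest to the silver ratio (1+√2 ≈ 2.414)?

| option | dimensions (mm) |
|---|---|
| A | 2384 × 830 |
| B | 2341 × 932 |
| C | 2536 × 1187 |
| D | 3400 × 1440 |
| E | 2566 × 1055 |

Ratios (long/short): A ≈ 2.872; B ≈ 2.512; C ≈ 2.136; D ≈ 2.361; E ≈ 2.432.
silver ratio ≈ 2.414; option E is nearest (Δ 0.018).

E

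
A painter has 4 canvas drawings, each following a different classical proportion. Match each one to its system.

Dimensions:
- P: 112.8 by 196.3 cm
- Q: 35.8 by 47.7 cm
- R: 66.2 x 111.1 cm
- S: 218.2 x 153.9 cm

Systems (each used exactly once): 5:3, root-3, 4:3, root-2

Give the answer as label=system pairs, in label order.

P = 196.3/112.8 ≈ 1.740 → root-3 (1.732)
Q = 47.7/35.8 ≈ 1.332 → 4:3 (1.333)
R = 111.1/66.2 ≈ 1.678 → 5:3 (1.667)
S = 218.2/153.9 ≈ 1.418 → root-2 (1.414)

P=root-3, Q=4:3, R=5:3, S=root-2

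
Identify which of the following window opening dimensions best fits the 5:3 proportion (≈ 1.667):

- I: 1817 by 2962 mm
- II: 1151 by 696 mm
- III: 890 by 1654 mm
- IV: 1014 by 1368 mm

II

Ratios (long/short): I ≈ 1.630; II ≈ 1.654; III ≈ 1.858; IV ≈ 1.349.
5:3 ≈ 1.667; option II is nearest (Δ 0.013).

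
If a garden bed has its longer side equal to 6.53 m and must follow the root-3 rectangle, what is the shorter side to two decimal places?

3.77 m

root-3 ≈ 1.73205.
Shorter side = 6.53 ÷ 1.73205 ≈ 3.7701 → 3.77 m.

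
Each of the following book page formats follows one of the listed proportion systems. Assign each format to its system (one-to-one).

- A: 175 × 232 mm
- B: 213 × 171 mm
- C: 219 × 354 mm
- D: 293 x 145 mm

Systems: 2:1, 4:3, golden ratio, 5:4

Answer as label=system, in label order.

A = 232/175 ≈ 1.326 → 4:3 (1.333)
B = 213/171 ≈ 1.246 → 5:4 (1.250)
C = 354/219 ≈ 1.616 → golden ratio (1.618)
D = 293/145 ≈ 2.021 → 2:1 (2.000)

A=4:3, B=5:4, C=golden ratio, D=2:1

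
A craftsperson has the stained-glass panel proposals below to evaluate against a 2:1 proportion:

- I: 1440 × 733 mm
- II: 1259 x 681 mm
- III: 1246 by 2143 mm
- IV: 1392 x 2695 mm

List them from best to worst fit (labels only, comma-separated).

Ratios: I = 1440 / 733 ≈ 1.965; II = 1259 / 681 ≈ 1.849; III = 2143 / 1246 ≈ 1.720; IV = 2695 / 1392 ≈ 1.936.
|Δ from 2.000|: I 0.035; II 0.151; III 0.280; IV 0.064.

I, IV, II, III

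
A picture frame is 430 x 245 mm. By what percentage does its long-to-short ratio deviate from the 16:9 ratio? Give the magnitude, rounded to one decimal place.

Ratio = 430 / 245 ≈ 1.7551.
Ideal 16:9 ≈ 1.7778. |1.7551 − 1.7778| / 1.7778 ≈ 1.28% → 1.3%.

1.3%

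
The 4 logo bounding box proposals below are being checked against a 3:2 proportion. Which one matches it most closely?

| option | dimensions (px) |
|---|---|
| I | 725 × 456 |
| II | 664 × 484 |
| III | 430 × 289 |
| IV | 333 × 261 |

III

Ratios (long/short): I ≈ 1.590; II ≈ 1.372; III ≈ 1.488; IV ≈ 1.276.
3:2 ≈ 1.500; option III is nearest (Δ 0.012).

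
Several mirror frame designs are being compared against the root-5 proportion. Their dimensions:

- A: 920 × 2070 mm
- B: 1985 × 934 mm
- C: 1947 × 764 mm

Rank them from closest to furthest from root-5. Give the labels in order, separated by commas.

A: 2070/920 ≈ 2.250 → |2.250 − 2.236| = 0.014
B: 1985/934 ≈ 2.125 → |2.125 − 2.236| = 0.111
C: 1947/764 ≈ 2.548 → |2.548 − 2.236| = 0.312

A, B, C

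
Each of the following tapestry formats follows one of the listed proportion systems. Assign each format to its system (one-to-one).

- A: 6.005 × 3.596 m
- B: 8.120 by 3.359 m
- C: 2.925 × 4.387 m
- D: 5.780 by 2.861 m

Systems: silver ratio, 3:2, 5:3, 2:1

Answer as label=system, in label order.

Ratios: A ≈ 1.670; B ≈ 2.417; C ≈ 1.500; D ≈ 2.020.
Targets: silver ratio ≈ 2.414; 3:2 ≈ 1.500; 5:3 ≈ 1.667; 2:1 ≈ 2.000.

A=5:3, B=silver ratio, C=3:2, D=2:1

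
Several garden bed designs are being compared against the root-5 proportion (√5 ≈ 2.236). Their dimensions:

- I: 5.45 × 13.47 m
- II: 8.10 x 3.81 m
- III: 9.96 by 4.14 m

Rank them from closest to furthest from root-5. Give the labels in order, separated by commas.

Ratios: I = 13.47 / 5.45 ≈ 2.472; II = 8.10 / 3.81 ≈ 2.126; III = 9.96 / 4.14 ≈ 2.406.
|Δ from 2.236|: I 0.236; II 0.110; III 0.170.

II, III, I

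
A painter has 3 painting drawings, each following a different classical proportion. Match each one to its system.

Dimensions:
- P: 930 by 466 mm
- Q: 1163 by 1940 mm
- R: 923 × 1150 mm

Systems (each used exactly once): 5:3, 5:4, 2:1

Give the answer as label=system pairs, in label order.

P=2:1, Q=5:3, R=5:4

Ratios: P ≈ 1.996; Q ≈ 1.668; R ≈ 1.246.
Targets: 5:3 ≈ 1.667; 5:4 ≈ 1.250; 2:1 ≈ 2.000.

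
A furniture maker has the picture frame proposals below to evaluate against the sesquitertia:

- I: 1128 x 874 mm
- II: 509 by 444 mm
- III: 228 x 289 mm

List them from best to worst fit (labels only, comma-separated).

I, III, II

I: 1128/874 ≈ 1.291 → |1.291 − 1.333| = 0.042
II: 509/444 ≈ 1.146 → |1.146 − 1.333| = 0.187
III: 289/228 ≈ 1.268 → |1.268 − 1.333| = 0.065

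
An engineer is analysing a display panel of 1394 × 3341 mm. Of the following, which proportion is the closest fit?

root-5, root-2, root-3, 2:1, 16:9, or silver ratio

3341/1394 ≈ 2.397. Nearest candidates are silver ratio (2.414, off by 0.017) and root-5 (2.236, off by 0.161).

silver ratio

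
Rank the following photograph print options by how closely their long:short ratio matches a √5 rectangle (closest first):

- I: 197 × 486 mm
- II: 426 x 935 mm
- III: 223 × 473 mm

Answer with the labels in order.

II, III, I

Ratios: I = 486 / 197 ≈ 2.467; II = 935 / 426 ≈ 2.195; III = 473 / 223 ≈ 2.121.
|Δ from 2.236|: I 0.231; II 0.041; III 0.115.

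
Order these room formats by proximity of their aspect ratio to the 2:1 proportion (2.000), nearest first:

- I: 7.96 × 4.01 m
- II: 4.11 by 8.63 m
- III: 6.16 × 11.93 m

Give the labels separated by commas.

I, III, II

I: 7.96/4.01 ≈ 1.985 → |1.985 − 2.000| = 0.015
II: 8.63/4.11 ≈ 2.100 → |2.100 − 2.000| = 0.100
III: 11.93/6.16 ≈ 1.937 → |1.937 − 2.000| = 0.063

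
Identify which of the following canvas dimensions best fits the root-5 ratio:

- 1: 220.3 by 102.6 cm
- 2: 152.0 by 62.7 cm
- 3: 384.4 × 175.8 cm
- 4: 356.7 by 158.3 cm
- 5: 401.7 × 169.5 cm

Target root-5 ≈ 2.236.
1: 2.147 (Δ0.089)  2: 2.424 (Δ0.188)  3: 2.187 (Δ0.049)  4: 2.253 (Δ0.017)  5: 2.370 (Δ0.134)

4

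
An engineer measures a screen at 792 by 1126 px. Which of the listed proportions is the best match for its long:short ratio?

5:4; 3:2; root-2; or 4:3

Ratio = 1126 / 792 ≈ 1.422.
Distances: 5:4 1.250 (Δ 0.172); 3:2 1.500 (Δ 0.078); root-2 1.414 (Δ 0.008); 4:3 1.333 (Δ 0.089).

root-2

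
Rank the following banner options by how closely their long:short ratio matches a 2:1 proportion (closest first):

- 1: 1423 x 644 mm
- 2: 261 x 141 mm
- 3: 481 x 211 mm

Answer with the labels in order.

1: 1423/644 ≈ 2.210 → |2.210 − 2.000| = 0.210
2: 261/141 ≈ 1.851 → |1.851 − 2.000| = 0.149
3: 481/211 ≈ 2.280 → |2.280 − 2.000| = 0.280

2, 1, 3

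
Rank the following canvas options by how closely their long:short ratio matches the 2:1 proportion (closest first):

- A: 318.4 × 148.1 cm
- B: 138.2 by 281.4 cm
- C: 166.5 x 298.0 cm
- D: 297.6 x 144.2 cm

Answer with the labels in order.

Ratios: A = 318.4 / 148.1 ≈ 2.150; B = 281.4 / 138.2 ≈ 2.036; C = 298.0 / 166.5 ≈ 1.790; D = 297.6 / 144.2 ≈ 2.064.
|Δ from 2.000|: A 0.150; B 0.036; C 0.210; D 0.064.

B, D, A, C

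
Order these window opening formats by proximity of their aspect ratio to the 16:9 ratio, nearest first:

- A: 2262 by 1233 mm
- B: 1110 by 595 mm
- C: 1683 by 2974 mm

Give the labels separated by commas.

Ratios: A = 2262 / 1233 ≈ 1.835; B = 1110 / 595 ≈ 1.866; C = 2974 / 1683 ≈ 1.767.
|Δ from 1.778|: A 0.057; B 0.088; C 0.011.

C, A, B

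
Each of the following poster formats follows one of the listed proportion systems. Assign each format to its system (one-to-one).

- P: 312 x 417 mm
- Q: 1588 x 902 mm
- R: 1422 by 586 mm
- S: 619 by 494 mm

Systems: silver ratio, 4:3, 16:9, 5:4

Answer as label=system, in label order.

P=4:3, Q=16:9, R=silver ratio, S=5:4

Ratios: P ≈ 1.337; Q ≈ 1.761; R ≈ 2.427; S ≈ 1.253.
Targets: silver ratio ≈ 2.414; 4:3 ≈ 1.333; 16:9 ≈ 1.778; 5:4 ≈ 1.250.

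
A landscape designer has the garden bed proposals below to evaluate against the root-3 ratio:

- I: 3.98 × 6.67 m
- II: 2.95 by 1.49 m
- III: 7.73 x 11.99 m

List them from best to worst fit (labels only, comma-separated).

I, III, II

I: 6.67/3.98 ≈ 1.676 → |1.676 − 1.732| = 0.056
II: 2.95/1.49 ≈ 1.980 → |1.980 − 1.732| = 0.248
III: 11.99/7.73 ≈ 1.551 → |1.551 − 1.732| = 0.181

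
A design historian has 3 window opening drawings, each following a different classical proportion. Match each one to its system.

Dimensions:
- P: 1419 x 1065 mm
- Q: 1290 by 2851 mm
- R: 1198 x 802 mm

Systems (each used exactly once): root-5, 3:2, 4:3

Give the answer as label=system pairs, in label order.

P=4:3, Q=root-5, R=3:2

Ratios: P ≈ 1.332; Q ≈ 2.210; R ≈ 1.494.
Targets: root-5 ≈ 2.236; 3:2 ≈ 1.500; 4:3 ≈ 1.333.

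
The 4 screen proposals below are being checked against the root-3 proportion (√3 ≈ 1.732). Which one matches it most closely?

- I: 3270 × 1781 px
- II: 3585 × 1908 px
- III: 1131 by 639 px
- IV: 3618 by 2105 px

Ratios (long/short): I ≈ 1.836; II ≈ 1.879; III ≈ 1.770; IV ≈ 1.719.
root-3 ≈ 1.732; option IV is nearest (Δ 0.013).

IV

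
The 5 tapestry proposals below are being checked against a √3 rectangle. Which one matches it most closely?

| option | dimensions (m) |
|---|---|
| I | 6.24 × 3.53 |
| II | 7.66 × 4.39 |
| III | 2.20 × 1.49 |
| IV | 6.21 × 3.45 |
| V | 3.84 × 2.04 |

II

Target root-3 ≈ 1.732.
I: 1.768 (Δ0.036)  II: 1.745 (Δ0.013)  III: 1.477 (Δ0.255)  IV: 1.800 (Δ0.068)  V: 1.882 (Δ0.150)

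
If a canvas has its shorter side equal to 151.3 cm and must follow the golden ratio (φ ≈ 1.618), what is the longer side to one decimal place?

golden ratio ≈ 1.61803.
Longer side = 151.3 × 1.61803 ≈ 244.808 → 244.8 cm.

244.8 cm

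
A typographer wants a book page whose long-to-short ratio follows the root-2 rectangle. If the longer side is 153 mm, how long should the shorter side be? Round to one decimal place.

root-2 ≈ 1.41421.
Shorter side = 153 ÷ 1.41421 ≈ 108.188 → 108.2 mm.

108.2 mm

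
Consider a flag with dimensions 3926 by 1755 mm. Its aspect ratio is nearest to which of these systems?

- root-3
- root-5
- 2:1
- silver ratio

root-5

Ratio = 3926 / 1755 ≈ 2.237.
Distances: root-3 1.732 (Δ 0.505); root-5 2.236 (Δ 0.001); 2:1 2.000 (Δ 0.237); silver ratio 2.414 (Δ 0.177).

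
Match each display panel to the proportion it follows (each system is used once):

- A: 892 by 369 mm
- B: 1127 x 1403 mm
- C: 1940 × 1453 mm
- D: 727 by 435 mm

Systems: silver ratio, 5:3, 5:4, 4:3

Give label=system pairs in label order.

Ratios: A ≈ 2.417; B ≈ 1.245; C ≈ 1.335; D ≈ 1.671.
Targets: silver ratio ≈ 2.414; 5:3 ≈ 1.667; 5:4 ≈ 1.250; 4:3 ≈ 1.333.

A=silver ratio, B=5:4, C=4:3, D=5:3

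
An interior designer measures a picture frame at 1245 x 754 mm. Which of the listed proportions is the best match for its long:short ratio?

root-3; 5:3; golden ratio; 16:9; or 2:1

5:3

Ratio = 1245 / 754 ≈ 1.651.
Distances: root-3 1.732 (Δ 0.081); 5:3 1.667 (Δ 0.016); golden ratio 1.618 (Δ 0.033); 16:9 1.778 (Δ 0.127); 2:1 2.000 (Δ 0.349).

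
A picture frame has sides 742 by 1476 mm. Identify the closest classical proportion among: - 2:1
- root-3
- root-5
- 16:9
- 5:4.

Ratio = 1476 / 742 ≈ 1.989.
Distances: 2:1 2.000 (Δ 0.011); root-3 1.732 (Δ 0.257); root-5 2.236 (Δ 0.247); 16:9 1.778 (Δ 0.211); 5:4 1.250 (Δ 0.739).

2:1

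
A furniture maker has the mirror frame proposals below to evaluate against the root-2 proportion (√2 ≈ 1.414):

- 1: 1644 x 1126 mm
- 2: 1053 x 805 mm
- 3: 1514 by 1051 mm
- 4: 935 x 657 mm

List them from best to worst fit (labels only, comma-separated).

1: 1644/1126 ≈ 1.460 → |1.460 − 1.414| = 0.046
2: 1053/805 ≈ 1.308 → |1.308 − 1.414| = 0.106
3: 1514/1051 ≈ 1.441 → |1.441 − 1.414| = 0.027
4: 935/657 ≈ 1.423 → |1.423 − 1.414| = 0.009

4, 3, 1, 2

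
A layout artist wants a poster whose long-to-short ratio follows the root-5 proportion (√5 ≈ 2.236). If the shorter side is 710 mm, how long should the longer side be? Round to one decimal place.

1587.6 mm

root-5 ≈ 2.23607.
Longer side = 710 × 2.23607 ≈ 1587.610 → 1587.6 mm.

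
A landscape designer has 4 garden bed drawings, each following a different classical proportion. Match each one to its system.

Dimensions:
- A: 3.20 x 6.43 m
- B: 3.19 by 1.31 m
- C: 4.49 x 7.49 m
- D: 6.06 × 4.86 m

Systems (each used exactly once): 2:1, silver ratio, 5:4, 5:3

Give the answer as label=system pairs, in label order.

A=2:1, B=silver ratio, C=5:3, D=5:4

A = 6.43/3.20 ≈ 2.009 → 2:1 (2.000)
B = 3.19/1.31 ≈ 2.435 → silver ratio (2.414)
C = 7.49/4.49 ≈ 1.668 → 5:3 (1.667)
D = 6.06/4.86 ≈ 1.247 → 5:4 (1.250)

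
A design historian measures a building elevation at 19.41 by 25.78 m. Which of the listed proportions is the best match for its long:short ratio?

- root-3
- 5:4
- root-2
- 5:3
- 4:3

25.78/19.41 ≈ 1.328. Nearest candidates are 4:3 (1.333, off by 0.005) and 5:4 (1.250, off by 0.078).

4:3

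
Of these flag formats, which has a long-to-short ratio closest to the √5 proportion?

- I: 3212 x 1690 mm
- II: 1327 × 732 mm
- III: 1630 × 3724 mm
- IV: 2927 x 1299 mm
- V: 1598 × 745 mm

IV

Ratios (long/short): I ≈ 1.901; II ≈ 1.813; III ≈ 2.285; IV ≈ 2.253; V ≈ 2.145.
root-5 ≈ 2.236; option IV is nearest (Δ 0.017).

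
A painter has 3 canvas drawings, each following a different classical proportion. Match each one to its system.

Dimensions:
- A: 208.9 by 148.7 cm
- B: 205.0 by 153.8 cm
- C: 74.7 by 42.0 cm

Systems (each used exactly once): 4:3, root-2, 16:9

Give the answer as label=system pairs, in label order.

A = 208.9/148.7 ≈ 1.405 → root-2 (1.414)
B = 205.0/153.8 ≈ 1.333 → 4:3 (1.333)
C = 74.7/42.0 ≈ 1.779 → 16:9 (1.778)

A=root-2, B=4:3, C=16:9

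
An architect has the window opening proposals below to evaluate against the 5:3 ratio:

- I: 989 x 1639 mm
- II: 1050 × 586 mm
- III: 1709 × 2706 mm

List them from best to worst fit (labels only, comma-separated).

Ratios: I = 1639 / 989 ≈ 1.657; II = 1050 / 586 ≈ 1.792; III = 2706 / 1709 ≈ 1.583.
|Δ from 1.667|: I 0.010; II 0.125; III 0.084.

I, III, II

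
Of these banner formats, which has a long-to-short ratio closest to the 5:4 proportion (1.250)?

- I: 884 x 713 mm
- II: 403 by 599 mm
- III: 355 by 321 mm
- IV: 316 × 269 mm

I

Ratios (long/short): I ≈ 1.240; II ≈ 1.486; III ≈ 1.106; IV ≈ 1.175.
5:4 ≈ 1.250; option I is nearest (Δ 0.010).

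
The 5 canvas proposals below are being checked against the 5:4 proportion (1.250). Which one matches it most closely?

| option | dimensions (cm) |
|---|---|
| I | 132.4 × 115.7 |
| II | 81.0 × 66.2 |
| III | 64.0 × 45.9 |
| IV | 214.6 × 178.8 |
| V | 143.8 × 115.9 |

V

Target 5:4 ≈ 1.250.
I: 1.144 (Δ0.106)  II: 1.224 (Δ0.026)  III: 1.394 (Δ0.144)  IV: 1.200 (Δ0.050)  V: 1.241 (Δ0.009)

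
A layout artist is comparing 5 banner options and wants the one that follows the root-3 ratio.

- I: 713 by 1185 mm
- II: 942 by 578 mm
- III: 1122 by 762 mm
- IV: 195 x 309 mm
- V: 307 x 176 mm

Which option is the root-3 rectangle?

V

Ratios (long/short): I ≈ 1.662; II ≈ 1.630; III ≈ 1.472; IV ≈ 1.585; V ≈ 1.744.
root-3 ≈ 1.732; option V is nearest (Δ 0.012).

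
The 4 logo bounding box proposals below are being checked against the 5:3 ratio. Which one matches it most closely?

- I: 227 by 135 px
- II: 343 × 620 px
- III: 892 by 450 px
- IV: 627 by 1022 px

I

Target 5:3 ≈ 1.667.
I: 1.681 (Δ0.014)  II: 1.808 (Δ0.141)  III: 1.982 (Δ0.315)  IV: 1.630 (Δ0.037)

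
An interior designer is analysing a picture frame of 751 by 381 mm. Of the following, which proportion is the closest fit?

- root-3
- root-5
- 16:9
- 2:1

2:1

751/381 ≈ 1.971. Nearest candidates are 2:1 (2.000, off by 0.029) and 16:9 (1.778, off by 0.193).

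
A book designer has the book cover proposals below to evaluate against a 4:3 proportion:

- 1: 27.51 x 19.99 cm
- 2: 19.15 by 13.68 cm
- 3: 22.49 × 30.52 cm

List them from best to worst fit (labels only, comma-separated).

3, 1, 2

1: 27.51/19.99 ≈ 1.376 → |1.376 − 1.333| = 0.043
2: 19.15/13.68 ≈ 1.400 → |1.400 − 1.333| = 0.067
3: 30.52/22.49 ≈ 1.357 → |1.357 − 1.333| = 0.024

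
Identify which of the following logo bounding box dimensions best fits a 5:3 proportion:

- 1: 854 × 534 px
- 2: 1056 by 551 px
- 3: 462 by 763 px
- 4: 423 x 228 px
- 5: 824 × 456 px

3

Target 5:3 ≈ 1.667.
1: 1.599 (Δ0.068)  2: 1.917 (Δ0.250)  3: 1.652 (Δ0.015)  4: 1.855 (Δ0.188)  5: 1.807 (Δ0.140)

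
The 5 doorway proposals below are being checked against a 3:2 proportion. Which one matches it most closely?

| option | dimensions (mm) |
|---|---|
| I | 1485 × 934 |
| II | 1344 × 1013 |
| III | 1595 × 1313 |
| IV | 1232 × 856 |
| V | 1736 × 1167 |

V

Ratios (long/short): I ≈ 1.590; II ≈ 1.327; III ≈ 1.215; IV ≈ 1.439; V ≈ 1.488.
3:2 ≈ 1.500; option V is nearest (Δ 0.012).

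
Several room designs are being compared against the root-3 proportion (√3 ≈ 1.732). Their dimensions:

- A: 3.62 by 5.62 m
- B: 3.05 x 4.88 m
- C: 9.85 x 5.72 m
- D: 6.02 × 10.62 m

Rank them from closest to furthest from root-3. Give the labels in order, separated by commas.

C, D, B, A

Ratios: A = 5.62 / 3.62 ≈ 1.552; B = 4.88 / 3.05 ≈ 1.600; C = 9.85 / 5.72 ≈ 1.722; D = 10.62 / 6.02 ≈ 1.764.
|Δ from 1.732|: A 0.180; B 0.132; C 0.010; D 0.032.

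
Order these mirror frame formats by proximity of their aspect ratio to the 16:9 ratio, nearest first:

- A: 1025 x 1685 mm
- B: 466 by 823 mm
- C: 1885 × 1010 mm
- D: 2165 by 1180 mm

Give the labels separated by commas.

B, D, C, A

A: 1685/1025 ≈ 1.644 → |1.644 − 1.778| = 0.134
B: 823/466 ≈ 1.766 → |1.766 − 1.778| = 0.012
C: 1885/1010 ≈ 1.866 → |1.866 − 1.778| = 0.088
D: 2165/1180 ≈ 1.835 → |1.835 − 1.778| = 0.057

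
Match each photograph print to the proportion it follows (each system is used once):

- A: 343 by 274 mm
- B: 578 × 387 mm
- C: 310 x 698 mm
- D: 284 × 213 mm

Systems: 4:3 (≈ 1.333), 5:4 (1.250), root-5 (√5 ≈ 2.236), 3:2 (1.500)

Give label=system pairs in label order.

A=5:4, B=3:2, C=root-5, D=4:3

Ratios: A ≈ 1.252; B ≈ 1.494; C ≈ 2.252; D ≈ 1.333.
Targets: 4:3 ≈ 1.333; 5:4 ≈ 1.250; root-5 ≈ 2.236; 3:2 ≈ 1.500.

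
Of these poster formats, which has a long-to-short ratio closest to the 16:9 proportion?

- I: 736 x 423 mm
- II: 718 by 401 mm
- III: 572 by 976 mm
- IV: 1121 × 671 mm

II

Ratios (long/short): I ≈ 1.740; II ≈ 1.791; III ≈ 1.706; IV ≈ 1.671.
16:9 ≈ 1.778; option II is nearest (Δ 0.013).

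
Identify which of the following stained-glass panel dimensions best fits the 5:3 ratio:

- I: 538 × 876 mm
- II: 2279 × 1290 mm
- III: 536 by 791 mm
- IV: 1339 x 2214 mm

Target 5:3 ≈ 1.667.
I: 1.628 (Δ0.039)  II: 1.767 (Δ0.100)  III: 1.476 (Δ0.191)  IV: 1.653 (Δ0.014)

IV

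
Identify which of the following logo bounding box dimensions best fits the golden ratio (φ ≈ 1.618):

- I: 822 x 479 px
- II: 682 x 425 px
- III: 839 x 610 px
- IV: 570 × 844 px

Ratios (long/short): I ≈ 1.716; II ≈ 1.605; III ≈ 1.375; IV ≈ 1.481.
golden ratio ≈ 1.618; option II is nearest (Δ 0.013).

II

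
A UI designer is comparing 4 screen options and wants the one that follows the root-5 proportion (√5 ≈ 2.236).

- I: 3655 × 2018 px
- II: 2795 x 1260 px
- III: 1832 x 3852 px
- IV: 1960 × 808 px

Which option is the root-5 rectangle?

II

Target root-5 ≈ 2.236.
I: 1.811 (Δ0.425)  II: 2.218 (Δ0.018)  III: 2.103 (Δ0.133)  IV: 2.426 (Δ0.190)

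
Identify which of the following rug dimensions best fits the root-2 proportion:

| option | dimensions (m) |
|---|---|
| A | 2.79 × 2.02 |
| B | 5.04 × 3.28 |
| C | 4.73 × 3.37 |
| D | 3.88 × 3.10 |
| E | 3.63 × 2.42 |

Ratios (long/short): A ≈ 1.381; B ≈ 1.537; C ≈ 1.404; D ≈ 1.252; E ≈ 1.500.
root-2 ≈ 1.414; option C is nearest (Δ 0.010).

C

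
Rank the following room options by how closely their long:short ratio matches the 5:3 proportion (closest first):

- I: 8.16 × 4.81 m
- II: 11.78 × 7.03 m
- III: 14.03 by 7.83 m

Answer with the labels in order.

I: 8.16/4.81 ≈ 1.696 → |1.696 − 1.667| = 0.029
II: 11.78/7.03 ≈ 1.676 → |1.676 − 1.667| = 0.009
III: 14.03/7.83 ≈ 1.792 → |1.792 − 1.667| = 0.125

II, I, III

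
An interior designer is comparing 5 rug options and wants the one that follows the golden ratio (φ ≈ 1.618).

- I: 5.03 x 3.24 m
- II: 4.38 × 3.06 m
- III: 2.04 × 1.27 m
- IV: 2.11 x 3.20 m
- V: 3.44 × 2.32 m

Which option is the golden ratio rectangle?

Ratios (long/short): I ≈ 1.552; II ≈ 1.431; III ≈ 1.606; IV ≈ 1.517; V ≈ 1.483.
golden ratio ≈ 1.618; option III is nearest (Δ 0.012).

III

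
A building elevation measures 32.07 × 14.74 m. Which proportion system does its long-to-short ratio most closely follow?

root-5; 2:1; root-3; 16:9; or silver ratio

root-5

Ratio = 32.07 / 14.74 ≈ 2.176.
Distances: root-5 2.236 (Δ 0.060); 2:1 2.000 (Δ 0.176); root-3 1.732 (Δ 0.444); 16:9 1.778 (Δ 0.398); silver ratio 2.414 (Δ 0.238).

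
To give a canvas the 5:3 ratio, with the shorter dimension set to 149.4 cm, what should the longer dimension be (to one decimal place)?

5:3 ≈ 1.66667.
Longer side = 149.4 × 1.66667 ≈ 249.000 → 249.0 cm.

249.0 cm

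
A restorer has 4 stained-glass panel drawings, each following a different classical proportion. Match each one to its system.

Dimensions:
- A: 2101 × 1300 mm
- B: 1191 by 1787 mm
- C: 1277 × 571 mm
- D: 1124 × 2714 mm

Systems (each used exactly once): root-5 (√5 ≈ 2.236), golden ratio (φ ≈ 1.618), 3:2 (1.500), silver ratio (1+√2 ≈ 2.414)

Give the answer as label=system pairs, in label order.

A = 2101/1300 ≈ 1.616 → golden ratio (1.618)
B = 1787/1191 ≈ 1.500 → 3:2 (1.500)
C = 1277/571 ≈ 2.236 → root-5 (2.236)
D = 2714/1124 ≈ 2.415 → silver ratio (2.414)

A=golden ratio, B=3:2, C=root-5, D=silver ratio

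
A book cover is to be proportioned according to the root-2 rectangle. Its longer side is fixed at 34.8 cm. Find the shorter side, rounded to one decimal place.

24.6 cm

root-2 ≈ 1.41421.
Shorter side = 34.8 ÷ 1.41421 ≈ 24.607 → 24.6 cm.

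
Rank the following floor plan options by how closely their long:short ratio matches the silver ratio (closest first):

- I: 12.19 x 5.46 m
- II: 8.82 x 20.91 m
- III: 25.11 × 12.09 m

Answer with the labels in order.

II, I, III

Ratios: I = 12.19 / 5.46 ≈ 2.233; II = 20.91 / 8.82 ≈ 2.371; III = 25.11 / 12.09 ≈ 2.077.
|Δ from 2.414|: I 0.181; II 0.043; III 0.337.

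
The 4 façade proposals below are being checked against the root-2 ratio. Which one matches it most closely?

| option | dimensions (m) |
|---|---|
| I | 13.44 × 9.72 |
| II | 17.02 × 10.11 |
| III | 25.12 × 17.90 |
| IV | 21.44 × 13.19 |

Target root-2 ≈ 1.414.
I: 1.383 (Δ0.031)  II: 1.683 (Δ0.269)  III: 1.403 (Δ0.011)  IV: 1.625 (Δ0.211)

III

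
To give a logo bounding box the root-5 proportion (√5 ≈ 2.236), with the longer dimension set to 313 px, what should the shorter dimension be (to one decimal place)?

140.0 px

root-5 ≈ 2.23607.
Shorter side = 313 ÷ 2.23607 ≈ 139.978 → 140.0 px.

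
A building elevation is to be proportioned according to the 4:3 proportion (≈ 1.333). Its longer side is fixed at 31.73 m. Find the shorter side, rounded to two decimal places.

4:3 ≈ 1.33333.
Shorter side = 31.73 ÷ 1.33333 ≈ 23.7976 → 23.80 m.

23.80 m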